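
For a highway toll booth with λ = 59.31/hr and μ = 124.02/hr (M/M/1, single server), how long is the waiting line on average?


ρ = 59.31/124.02 = 0.4782
Lq = ρ²/(1−ρ) = 0.2287/0.5218 = 0.4383

Final: 0.4383


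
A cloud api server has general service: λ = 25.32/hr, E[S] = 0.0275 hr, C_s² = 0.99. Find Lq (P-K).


ρ = λ·E[S] = 25.32·0.0275 = 0.6963
Lq = ρ²(1+C_s²)/(2(1−ρ)) = 0.4848·(1+0.99)/(2·0.3037)
= 0.4848·1.9900/0.6074 = 1.58844

Final: 1.58844


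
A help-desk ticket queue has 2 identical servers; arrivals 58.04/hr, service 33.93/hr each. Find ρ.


ρ = λ/(cμ) = 58.04/(2·33.93) = 58.04/67.86 = 0.8553

Final: 0.8553


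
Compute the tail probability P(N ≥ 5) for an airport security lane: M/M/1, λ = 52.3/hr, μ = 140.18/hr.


ρ = 52.3/140.18 = 0.3731
P(N ≥ n) = ρ^n = 0.3731^5 = 0.007229

Final: 0.007229


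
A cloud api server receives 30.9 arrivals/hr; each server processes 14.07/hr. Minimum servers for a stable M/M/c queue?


Stability requires cμ > λ ⇔ c > λ/μ.
λ/μ = 30.9/14.07 = 2.1962
Minimum integer c = ⌊2.1962⌋ + 1 = 3
Check: 3·14.07 = 42.21 > 30.9, while 2·14.07 = 28.14 ≤ 30.9

Final: 3 servers


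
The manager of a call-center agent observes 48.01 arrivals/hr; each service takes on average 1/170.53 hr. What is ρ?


ρ = λ/μ = 48.01/170.53 = 0.2815

Final: 0.2815


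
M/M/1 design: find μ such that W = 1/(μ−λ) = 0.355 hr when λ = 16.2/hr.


W = 1/(μ−λ) ⇒ μ − λ = 1/W = 1/0.355 = 2.8169
μ = λ + 1/W = 16.2 + 2.8169 = 19.0169 per hr

Final: 19.0169 /hr


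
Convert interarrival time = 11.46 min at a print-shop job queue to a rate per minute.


λ = 1/(interarrival time) in consistent units.
1 minute = 1 min, so λ = 1/11.46 = 0.08726 per minute

Final: 0.08726 /min


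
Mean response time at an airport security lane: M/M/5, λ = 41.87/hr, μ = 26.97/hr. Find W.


a = 1.5525; ρ = 0.3105; P₀ = 0.211319
Lq = P₀·a^c·ρ/(c!(1−ρ)²) = 0.01037
Wq = Lq/λ = 0.01037/41.87 = 0.0002477 hr
W = Wq + 1/μ = 0.0002477 + 0.03708 = 0.03733 hr

Final: 0.03733 hr


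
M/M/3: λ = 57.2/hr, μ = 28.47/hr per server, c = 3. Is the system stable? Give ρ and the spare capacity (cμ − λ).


Total capacity cμ = 3·28.47 = 85.41/hr
ρ = λ/(cμ) = 57.2/85.41 = 0.6697
Stable ⇔ ρ < 1: YES
Spare capacity = cμ − λ = 85.41 − 57.2 = 28.21/hr

Final: ρ = 0.6697; stable; margin = 28.21/hr


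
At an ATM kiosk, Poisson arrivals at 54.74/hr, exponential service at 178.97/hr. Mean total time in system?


W = 1/(μ−λ) = 1/(178.97 − 54.74) = 1/124.23 = 0.008050 hr

Final: 0.008050 hr


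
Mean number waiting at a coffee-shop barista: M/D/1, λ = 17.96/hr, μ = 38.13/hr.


ρ = 17.96/38.13 = 0.4710
M/D/1: Lq = ρ²/(2(1−ρ)) = 0.2219/(2·0.5290) = 0.20971

Final: 0.20971


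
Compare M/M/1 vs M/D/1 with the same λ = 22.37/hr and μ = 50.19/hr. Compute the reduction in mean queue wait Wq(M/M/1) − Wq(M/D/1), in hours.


ρ = 22.37/50.19 = 0.4457
Wq(M/M/1) = ρ/(μ−λ) = 0.4457/27.82 = 0.01602 hr
Wq(M/D/1) = ρ/(2(μ−λ)) = 0.008011 hr
Savings = 0.01602 − 0.008011 = 0.008011 hr

Final: 0.008011 hr


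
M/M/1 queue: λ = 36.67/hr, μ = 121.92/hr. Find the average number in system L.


ρ = λ/μ = 36.67/121.92 = 0.3008
L = ρ/(1−ρ) = 0.3008/(1 − 0.3008) = 0.3008/0.6992 = 0.4301

Final: 0.4301


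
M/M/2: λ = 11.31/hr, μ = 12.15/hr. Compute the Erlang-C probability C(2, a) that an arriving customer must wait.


a = λ/μ = 0.9309; ρ = a/2 = 0.4654
P₀ = 0.364785 (from M/M/c formula)
C(c,a) = [a^c/(c!(1−ρ))]·P₀ = [0.86651/(2·0.5346)]·0.364785
= 0.81048·0.364785 = 0.295649

Final: 0.295649


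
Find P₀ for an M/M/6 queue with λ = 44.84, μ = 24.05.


a = λ/μ = 44.84/24.05 = 1.8644; ρ = a/c = 0.3107
Σ_{k=0}^{5} a^k/k! (terms k=0..5) = 1.00000 + 1.86445 + 1.73809 + 1.08019 + 0.50349 + 0.18775 = 6.37396
Tail: a^6/(6!(1−ρ)) = 42.00521/(720·0.6893) = 0.08464
P₀ = 1/(6.37396 + 0.08464) = 1/6.45860 = 0.154832

Final: 0.154832


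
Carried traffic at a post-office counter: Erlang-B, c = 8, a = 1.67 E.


B(8,1.67) = 0.0002825 (Erlang-B)
Carried load = a(1 − B) = 1.67·(1 − 0.0002825) = 1.67·0.999718 = 1.6695 E

Final: 1.6695 Erlangs


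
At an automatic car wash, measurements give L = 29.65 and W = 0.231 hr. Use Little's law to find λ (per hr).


λ = L/W = 29.65/0.231 = 128.3550 /hr

Final: 128.3550 /hr


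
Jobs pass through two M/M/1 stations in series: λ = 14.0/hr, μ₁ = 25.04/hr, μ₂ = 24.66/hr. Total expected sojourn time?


Each node sees arrival rate λ = 14.0/hr (tandem ⇒ throughput preserved).
W₁ = 1/(μ₁−λ) = 1/(25.04−14.0) = 0.09058 hr
W₂ = 1/(μ₂−λ) = 1/(24.66−14.0) = 0.09381 hr
W_total = W₁ + W₂ = 0.09058 + 0.09381 = 0.18439 hr

Final: 0.18439 hr


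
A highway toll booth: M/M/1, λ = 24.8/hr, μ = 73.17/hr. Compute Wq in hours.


ρ = 24.8/73.17 = 0.3389
Wq = ρ/(μ−λ) = 0.3389/(73.17 − 24.8) = 0.3389/48.37 = 0.007007 hr

Final: 0.007007 hr


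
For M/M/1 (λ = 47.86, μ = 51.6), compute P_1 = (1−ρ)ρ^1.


ρ = 47.86/51.6 = 0.9275
P_n = (1−ρ)·ρ^n = (1 − 0.9275)·0.9275^1 = 0.07248·0.927519 = 0.067227

Final: 0.067227


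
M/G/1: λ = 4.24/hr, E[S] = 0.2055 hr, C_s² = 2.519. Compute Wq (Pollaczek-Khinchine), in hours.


ρ = λ·E[S] = 4.24·0.2055 = 0.8713
E[S²] = E[S]²(1+C_s²) = 0.2055²·(1+2.519) = 0.148608
Wq = λ·E[S²]/(2(1−ρ)) = 4.24·0.148608/(2·0.1287) = 2.44832 hr

Final: 2.44832 hr


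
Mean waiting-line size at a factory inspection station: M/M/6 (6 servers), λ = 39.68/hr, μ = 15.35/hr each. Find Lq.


a = λ/μ = 2.5850; ρ = a/6 = 0.4308
P₀ = 0.074874
Lq = P₀·a^c·ρ / (c!·(1−ρ)²) = 0.074874·298.38687·0.4308/(720·0.32395)
= 0.04127

Final: 0.04127


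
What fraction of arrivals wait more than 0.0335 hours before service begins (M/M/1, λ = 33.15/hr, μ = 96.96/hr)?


ρ = 33.15/96.96 = 0.3419
P(Wq > t) = ρ·e^{−(μ−λ)t} = 0.3419·e^{−2.1376}
= 0.3419·0.117933 = 0.040321

Final: 0.040321


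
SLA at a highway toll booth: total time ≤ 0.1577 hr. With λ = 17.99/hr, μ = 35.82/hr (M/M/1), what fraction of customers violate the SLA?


W ~ Exponential(μ−λ) for M/M/1.
μ − λ = 35.82 − 17.99 = 17.8300
P(W > t) = e^{−(μ−λ)t} = e^{−2.8118} = 0.060097

Final: 0.060097


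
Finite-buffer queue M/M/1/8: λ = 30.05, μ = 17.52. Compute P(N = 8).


ρ = λ/μ = 30.05/17.52 = 1.7152
P_K = (1−ρ)ρ^K/(1−ρ^(K+1)) = (-0.7152·74.900203)/(1 − 128.467529)
= -53.567326/-127.467529 = 0.420243

Final: 0.420243


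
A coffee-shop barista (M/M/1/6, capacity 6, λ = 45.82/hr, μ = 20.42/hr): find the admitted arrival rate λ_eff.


ρ = 2.2439; P_K = (1−ρ)ρ^6/(1−ρ^7) = 0.556285
λ_eff = λ(1 − P_K) = 45.82·(1 − 0.556285) = 45.82·0.443715 = 20.3310 /hr

Final: 20.3310 /hr


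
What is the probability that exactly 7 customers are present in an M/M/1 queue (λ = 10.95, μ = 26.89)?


ρ = 10.95/26.89 = 0.4072
P_n = (1−ρ)·ρ^n = (1 − 0.4072)·0.4072^7 = 0.5928·0.001857 = 0.001101

Final: 0.001101


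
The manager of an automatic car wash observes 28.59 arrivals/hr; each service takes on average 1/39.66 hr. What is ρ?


ρ = λ/μ = 28.59/39.66 = 0.7209

Final: 0.7209


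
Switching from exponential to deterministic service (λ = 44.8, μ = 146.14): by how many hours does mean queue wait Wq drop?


ρ = 44.8/146.14 = 0.3066
Wq(M/M/1) = ρ/(μ−λ) = 0.3066/101.34 = 0.003025 hr
Wq(M/D/1) = ρ/(2(μ−λ)) = 0.001513 hr
Savings = 0.003025 − 0.001513 = 0.001513 hr

Final: 0.001513 hr


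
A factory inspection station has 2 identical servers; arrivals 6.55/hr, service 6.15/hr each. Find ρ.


ρ = λ/(cμ) = 6.55/(2·6.15) = 6.55/12.30 = 0.5325

Final: 0.5325


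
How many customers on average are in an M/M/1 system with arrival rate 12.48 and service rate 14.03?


ρ = λ/μ = 12.48/14.03 = 0.8895
L = ρ/(1−ρ) = 0.8895/(1 − 0.8895) = 0.8895/0.1105 = 8.0516

Final: 8.0516


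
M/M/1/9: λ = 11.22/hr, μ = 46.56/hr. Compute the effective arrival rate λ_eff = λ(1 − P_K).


ρ = 0.2410; P_K = (1−ρ)ρ^9/(1−ρ^10) = 0.000002080
λ_eff = λ(1 − P_K) = 11.22·(1 − 0.000002080) = 11.22·0.999998 = 11.2200 /hr

Final: 11.2200 /hr


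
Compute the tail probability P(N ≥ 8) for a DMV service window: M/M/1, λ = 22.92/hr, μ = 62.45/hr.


ρ = 22.92/62.45 = 0.3670
P(N ≥ n) = ρ^n = 0.3670^8 = 0.0003292

Final: 0.0003292


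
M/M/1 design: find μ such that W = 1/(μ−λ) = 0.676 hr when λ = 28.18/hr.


W = 1/(μ−λ) ⇒ μ − λ = 1/W = 1/0.676 = 1.4793
μ = λ + 1/W = 28.18 + 1.4793 = 29.6593 per hr

Final: 29.6593 /hr


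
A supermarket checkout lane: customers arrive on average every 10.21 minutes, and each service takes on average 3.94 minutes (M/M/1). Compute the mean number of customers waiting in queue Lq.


λ = 60/10.21 = 5.8766 /hr
μ = 60/3.94 = 15.2284 /hr
ρ = λ/μ = 5.8766/15.2284 = 0.3859
Lq = ρ²/(1−ρ) = 0.1489/0.6141 = 0.2425

Final: 0.2425


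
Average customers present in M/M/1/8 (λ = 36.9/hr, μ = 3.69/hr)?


ρ = 36.9/3.69 = 10.0000
L = ρ[1 − (K+1)ρ^K + Kρ^(K+1)] / [(1−ρ)(1−ρ^(K+1))]
Numerator: 10.0000·(1 − 9·100000000.000000 + 8·1000000000.000000) = 71000000010.000000
Denominator: (-9.0000)·(-999999999.000000) = 8999999991.000000
L = 71000000010.000000/8999999991.000000 = 7.8889

Final: 7.8889


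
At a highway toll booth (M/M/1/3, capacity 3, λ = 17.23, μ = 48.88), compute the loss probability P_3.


ρ = λ/μ = 17.23/48.88 = 0.3525
P_K = (1−ρ)ρ^K/(1−ρ^(K+1)) = (0.6475·0.043799)/(1 − 0.015439)
= 0.028360/0.984561 = 0.028805

Final: 0.028805


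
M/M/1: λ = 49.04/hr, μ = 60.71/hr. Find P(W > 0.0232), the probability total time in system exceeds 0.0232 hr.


W ~ Exponential(μ−λ) for M/M/1.
μ − λ = 60.71 − 49.04 = 11.6700
P(W > t) = e^{−(μ−λ)t} = e^{−0.2707} = 0.762812

Final: 0.762812


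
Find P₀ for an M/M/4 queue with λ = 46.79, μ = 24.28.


a = λ/μ = 46.79/24.28 = 1.9271; ρ = a/c = 0.4818
Σ_{k=0}^{3} a^k/k! (terms k=0..3) = 1.00000 + 1.92710 + 1.85686 + 1.19278 = 5.97674
Tail: a^4/(4!(1−ρ)) = 13.79169/(24·0.5182) = 1.10889
P₀ = 1/(5.97674 + 1.10889) = 1/7.08563 = 0.141131

Final: 0.141131


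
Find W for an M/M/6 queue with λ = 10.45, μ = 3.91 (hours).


a = 2.6726; ρ = 0.4454; P₀ = 0.068489
Lq = P₀·a^c·ρ/(c!(1−ρ)²) = 0.05021
Wq = Lq/λ = 0.05021/10.45 = 0.004805 hr
W = Wq + 1/μ = 0.004805 + 0.25575 = 0.26056 hr

Final: 0.26056 hr


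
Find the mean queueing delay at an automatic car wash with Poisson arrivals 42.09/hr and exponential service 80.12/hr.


ρ = 42.09/80.12 = 0.5253
Wq = ρ/(μ−λ) = 0.5253/(80.12 − 42.09) = 0.5253/38.03 = 0.01381 hr

Final: 0.01381 hr


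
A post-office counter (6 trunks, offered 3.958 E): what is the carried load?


B(6,3.958) = 0.114134 (Erlang-B)
Carried load = a(1 − B) = 3.958·(1 − 0.114134) = 3.958·0.885866 = 3.5063 E

Final: 3.5063 Erlangs


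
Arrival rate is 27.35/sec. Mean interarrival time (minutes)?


Mean interarrival time = 1/λ = 1/27.35 second = 0.03656 second
In minutes: 0.03656 × 0.0166667 = 0.0006094 min

Final: 0.0006094 min


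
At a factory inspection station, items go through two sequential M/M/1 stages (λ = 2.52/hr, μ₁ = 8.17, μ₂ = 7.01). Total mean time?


Each node sees arrival rate λ = 2.52/hr (tandem ⇒ throughput preserved).
W₁ = 1/(μ₁−λ) = 1/(8.17−2.52) = 0.17699 hr
W₂ = 1/(μ₂−λ) = 1/(7.01−2.52) = 0.22272 hr
W_total = W₁ + W₂ = 0.17699 + 0.22272 = 0.39971 hr

Final: 0.39971 hr


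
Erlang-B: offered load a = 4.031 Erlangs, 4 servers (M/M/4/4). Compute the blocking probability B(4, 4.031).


B(c,a) = (a^c/c!) / Σ_{k=0}^{c} a^k/k!
a^4/4! = 11.001197
Σ terms (k=0..4): 1.00000 + 4.03100 + 8.12448 + 10.91659 + 11.00120 = 35.073271
B = 11.001197/35.073271 = 0.313663

Final: 0.313663


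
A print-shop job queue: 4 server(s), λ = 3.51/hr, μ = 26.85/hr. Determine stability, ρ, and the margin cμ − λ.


Total capacity cμ = 4·26.85 = 107.40/hr
ρ = λ/(cμ) = 3.51/107.40 = 0.03268
Stable ⇔ ρ < 1: YES
Spare capacity = cμ − λ = 107.40 − 3.51 = 103.89/hr

Final: ρ = 0.03268; stable; margin = 103.89/hr


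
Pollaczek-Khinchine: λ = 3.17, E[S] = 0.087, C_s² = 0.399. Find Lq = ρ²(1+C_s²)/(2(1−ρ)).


ρ = λ·E[S] = 3.17·0.087 = 0.2758
Lq = ρ²(1+C_s²)/(2(1−ρ)) = 0.07606·(1+0.399)/(2·0.7242)
= 0.07606·1.3990/1.4484 = 0.07346

Final: 0.07346


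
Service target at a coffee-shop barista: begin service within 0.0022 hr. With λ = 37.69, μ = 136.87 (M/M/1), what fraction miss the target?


ρ = 37.69/136.87 = 0.2754
P(Wq > t) = ρ·e^{−(μ−λ)t} = 0.2754·e^{−0.2182}
= 0.2754·0.803968 = 0.221389

Final: 0.221389


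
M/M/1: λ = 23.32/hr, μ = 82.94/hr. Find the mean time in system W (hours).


W = 1/(μ−λ) = 1/(82.94 − 23.32) = 1/59.62 = 0.01677 hr

Final: 0.01677 hr


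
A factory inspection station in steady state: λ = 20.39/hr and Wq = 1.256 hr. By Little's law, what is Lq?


Lq = λWq = 20.39·1.256 = 25.6098

Final: 25.6098


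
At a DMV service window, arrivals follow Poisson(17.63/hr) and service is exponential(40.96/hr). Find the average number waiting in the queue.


ρ = 17.63/40.96 = 0.4304
Lq = ρ²/(1−ρ) = 0.1853/0.5696 = 0.3253

Final: 0.3253


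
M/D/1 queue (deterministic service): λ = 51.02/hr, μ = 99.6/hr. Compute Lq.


ρ = 51.02/99.6 = 0.5122
M/D/1: Lq = ρ²/(2(1−ρ)) = 0.2624/(2·0.4878) = 0.26899

Final: 0.26899


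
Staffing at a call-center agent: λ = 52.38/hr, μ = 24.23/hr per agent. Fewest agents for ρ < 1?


Stability requires cμ > λ ⇔ c > λ/μ.
λ/μ = 52.38/24.23 = 2.1618
Minimum integer c = ⌊2.1618⌋ + 1 = 3
Check: 3·24.23 = 72.69 > 52.38, while 2·24.23 = 48.46 ≤ 52.38

Final: 3 servers


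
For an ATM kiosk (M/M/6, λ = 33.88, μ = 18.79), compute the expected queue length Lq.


a = λ/μ = 1.8031; ρ = a/6 = 0.3005
P₀ = 0.164660
Lq = P₀·a^c·ρ / (c!·(1−ρ)²) = 0.164660·34.36368·0.3005/(720·0.48928)
= 0.004827

Final: 0.004827


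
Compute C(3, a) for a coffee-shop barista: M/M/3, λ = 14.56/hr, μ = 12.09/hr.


a = λ/μ = 1.2043; ρ = a/3 = 0.4014
P₀ = 0.292756 (from M/M/c formula)
C(c,a) = [a^c/(c!(1−ρ))]·P₀ = [1.74665/(6·0.5986)]·0.292756
= 0.48634·0.292756 = 0.142380

Final: 0.142380


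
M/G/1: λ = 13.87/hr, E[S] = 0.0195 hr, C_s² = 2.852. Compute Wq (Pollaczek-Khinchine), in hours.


ρ = λ·E[S] = 13.87·0.0195 = 0.2705
E[S²] = E[S]²(1+C_s²) = 0.0195²·(1+2.852) = 0.001465
Wq = λ·E[S²]/(2(1−ρ)) = 13.87·0.001465/(2·0.7295) = 0.01392 hr

Final: 0.01392 hr


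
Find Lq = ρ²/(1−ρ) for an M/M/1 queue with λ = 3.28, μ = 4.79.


ρ = 3.28/4.79 = 0.6848
Lq = ρ²/(1−ρ) = 0.4689/0.3152 = 1.4874

Final: 1.4874


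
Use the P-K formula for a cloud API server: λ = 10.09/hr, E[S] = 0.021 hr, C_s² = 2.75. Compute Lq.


ρ = λ·E[S] = 10.09·0.021 = 0.2119
Lq = ρ²(1+C_s²)/(2(1−ρ)) = 0.04490·(1+2.75)/(2·0.7881)
= 0.04490·3.7500/1.5762 = 0.10682

Final: 0.10682


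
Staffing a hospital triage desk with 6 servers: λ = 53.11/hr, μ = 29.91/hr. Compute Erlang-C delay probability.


a = λ/μ = 1.7757; ρ = a/6 = 0.2959
P₀ = 0.169251 (from M/M/c formula)
C(c,a) = [a^c/(c!(1−ρ))]·P₀ = [31.34435/(720·0.7041)]·0.169251
= 0.06183·0.169251 = 0.010465

Final: 0.010465


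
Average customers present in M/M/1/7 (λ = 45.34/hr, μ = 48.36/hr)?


ρ = 45.34/48.36 = 0.9376
L = ρ[1 − (K+1)ρ^K + Kρ^(K+1)] / [(1−ρ)(1−ρ^(K+1))]
Numerator: 0.9376·(1 − 8·0.636746 + 7·0.596983) = 0.079605
Denominator: (0.06245)·(0.403017) = 0.025168
L = 0.079605/0.025168 = 3.1630

Final: 3.1630


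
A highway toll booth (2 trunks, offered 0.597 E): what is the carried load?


B(2,0.597) = 0.100385 (Erlang-B)
Carried load = a(1 − B) = 0.597·(1 − 0.100385) = 0.597·0.899615 = 0.5371 E

Final: 0.5371 Erlangs


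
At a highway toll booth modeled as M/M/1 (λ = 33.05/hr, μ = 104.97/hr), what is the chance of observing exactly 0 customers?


ρ = 33.05/104.97 = 0.3149
P_n = (1−ρ)·ρ^n = (1 − 0.3149)·0.3149^0 = 0.6851·1.000000 = 0.685148

Final: 0.685148


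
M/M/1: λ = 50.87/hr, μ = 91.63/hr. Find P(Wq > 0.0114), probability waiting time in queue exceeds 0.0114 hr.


ρ = 50.87/91.63 = 0.5552
P(Wq > t) = ρ·e^{−(μ−λ)t} = 0.5552·e^{−0.4647}
= 0.5552·0.628346 = 0.348837

Final: 0.348837


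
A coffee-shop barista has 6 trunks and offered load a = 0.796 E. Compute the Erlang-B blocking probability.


B(c,a) = (a^c/c!) / Σ_{k=0}^{c} a^k/k!
a^6/6! = 0.0003533
Σ terms (k=0..6): 1.00000 + 0.79600 + 0.31681 + 0.08406 + 0.01673 + 0.002663 + 0.0003533 = 2.216612
B = 0.0003533/2.216612 = 0.0001594

Final: 0.0001594


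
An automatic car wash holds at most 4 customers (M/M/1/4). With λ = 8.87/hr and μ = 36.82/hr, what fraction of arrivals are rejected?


ρ = λ/μ = 8.87/36.82 = 0.2409
P_K = (1−ρ)ρ^K/(1−ρ^(K+1)) = (0.7591·0.003368)/(1 − 0.0008113)
= 0.002557/0.999189 = 0.002559

Final: 0.002559


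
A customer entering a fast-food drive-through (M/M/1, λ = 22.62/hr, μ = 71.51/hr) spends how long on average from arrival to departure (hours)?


W = 1/(μ−λ) = 1/(71.51 − 22.62) = 1/48.89 = 0.02045 hr

Final: 0.02045 hr


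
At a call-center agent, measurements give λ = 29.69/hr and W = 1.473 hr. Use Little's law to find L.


L = λW = 29.69·1.473 = 43.7334

Final: 43.7334


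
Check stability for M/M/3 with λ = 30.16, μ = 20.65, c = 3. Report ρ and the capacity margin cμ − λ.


Total capacity cμ = 3·20.65 = 61.95/hr
ρ = λ/(cμ) = 30.16/61.95 = 0.4868
Stable ⇔ ρ < 1: YES
Spare capacity = cμ − λ = 61.95 − 30.16 = 31.79/hr

Final: ρ = 0.4868; stable; margin = 31.79/hr


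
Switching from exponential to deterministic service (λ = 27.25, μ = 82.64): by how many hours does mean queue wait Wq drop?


ρ = 27.25/82.64 = 0.3297
Wq(M/M/1) = ρ/(μ−λ) = 0.3297/55.39 = 0.005953 hr
Wq(M/D/1) = ρ/(2(μ−λ)) = 0.002977 hr
Savings = 0.005953 − 0.002977 = 0.002977 hr

Final: 0.002977 hr


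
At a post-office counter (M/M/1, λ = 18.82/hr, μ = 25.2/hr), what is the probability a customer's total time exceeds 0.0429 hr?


W ~ Exponential(μ−λ) for M/M/1.
μ − λ = 25.2 − 18.82 = 6.3800
P(W > t) = e^{−(μ−λ)t} = e^{−0.2737} = 0.760559

Final: 0.760559


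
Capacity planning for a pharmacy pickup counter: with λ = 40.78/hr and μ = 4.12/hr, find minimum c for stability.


Stability requires cμ > λ ⇔ c > λ/μ.
λ/μ = 40.78/4.12 = 9.8981
Minimum integer c = ⌊9.8981⌋ + 1 = 10
Check: 10·4.12 = 41.20 > 40.78, while 9·4.12 = 37.08 ≤ 40.78

Final: 10 servers


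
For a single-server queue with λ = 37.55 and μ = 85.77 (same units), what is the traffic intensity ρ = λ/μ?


ρ = λ/μ = 37.55/85.77 = 0.4378

Final: 0.4378


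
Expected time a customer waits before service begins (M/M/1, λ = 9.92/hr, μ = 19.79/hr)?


ρ = 9.92/19.79 = 0.5013
Wq = ρ/(μ−λ) = 0.5013/(19.79 − 9.92) = 0.5013/9.87 = 0.05079 hr

Final: 0.05079 hr


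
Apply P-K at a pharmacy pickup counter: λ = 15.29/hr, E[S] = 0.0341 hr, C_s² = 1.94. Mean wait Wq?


ρ = λ·E[S] = 15.29·0.0341 = 0.5214
E[S²] = E[S]²(1+C_s²) = 0.0341²·(1+1.94) = 0.003419
Wq = λ·E[S²]/(2(1−ρ)) = 15.29·0.003419/(2·0.4786) = 0.05461 hr

Final: 0.05461 hr


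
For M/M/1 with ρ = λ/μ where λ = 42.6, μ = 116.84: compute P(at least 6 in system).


ρ = 42.6/116.84 = 0.3646
P(N ≥ n) = ρ^n = 0.3646^6 = 0.002349

Final: 0.002349


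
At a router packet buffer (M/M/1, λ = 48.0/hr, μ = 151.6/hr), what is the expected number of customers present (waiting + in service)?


ρ = λ/μ = 48.0/151.6 = 0.3166
L = ρ/(1−ρ) = 0.3166/(1 − 0.3166) = 0.3166/0.6834 = 0.4633

Final: 0.4633


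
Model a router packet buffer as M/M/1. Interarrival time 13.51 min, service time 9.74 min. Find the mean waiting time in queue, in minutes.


λ = 60/13.51 = 4.4412 /hr
μ = 60/9.74 = 6.1602 /hr
ρ = λ/μ = 4.4412/6.1602 = 0.7209
Wq = ρ/(μ−λ) = 0.7209/(6.1602−4.4412) = 0.41940 hr
In minutes: 0.41940·60 = 25.164 min

Final: 25.164 min


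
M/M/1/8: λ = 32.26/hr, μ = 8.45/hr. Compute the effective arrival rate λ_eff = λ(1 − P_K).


ρ = 3.8178; P_K = (1−ρ)ρ^8/(1−ρ^9) = 0.738070
λ_eff = λ(1 − P_K) = 32.26·(1 − 0.738070) = 32.26·0.261930 = 8.4499 /hr

Final: 8.4499 /hr


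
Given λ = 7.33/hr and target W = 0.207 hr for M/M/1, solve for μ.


W = 1/(μ−λ) ⇒ μ − λ = 1/W = 1/0.207 = 4.8309
μ = λ + 1/W = 7.33 + 4.8309 = 12.1609 per hr

Final: 12.1609 /hr


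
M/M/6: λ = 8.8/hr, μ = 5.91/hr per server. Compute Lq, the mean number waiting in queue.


a = λ/μ = 1.4890; ρ = a/6 = 0.2482
P₀ = 0.225544
Lq = P₀·a^c·ρ / (c!·(1−ρ)²) = 0.225544·10.89861·0.2482/(720·0.56525)
= 0.001499

Final: 0.001499


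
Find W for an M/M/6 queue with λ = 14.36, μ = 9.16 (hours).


a = 1.5677; ρ = 0.2613; P₀ = 0.208458
Lq = P₀·a^c·ρ/(c!(1−ρ)²) = 0.002058
Wq = Lq/λ = 0.002058/14.36 = 0.0001433 hr
W = Wq + 1/μ = 0.0001433 + 0.10917 = 0.10931 hr

Final: 0.10931 hr


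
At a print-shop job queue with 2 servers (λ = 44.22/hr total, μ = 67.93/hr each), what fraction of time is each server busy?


ρ = λ/(cμ) = 44.22/(2·67.93) = 44.22/135.86 = 0.3255

Final: 0.3255


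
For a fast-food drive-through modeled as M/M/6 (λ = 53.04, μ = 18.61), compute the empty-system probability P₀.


a = λ/μ = 53.04/18.61 = 2.8501; ρ = a/c = 0.4750
Σ_{k=0}^{5} a^k/k! (terms k=0..5) = 1.00000 + 2.85008 + 4.06148 + 3.85851 + 2.74927 + 1.56713 = 16.08647
Tail: a^6/(6!(1−ρ)) = 535.97293/(720·0.5250) = 1.41795
P₀ = 1/(16.08647 + 1.41795) = 1/17.50443 = 0.057128

Final: 0.057128


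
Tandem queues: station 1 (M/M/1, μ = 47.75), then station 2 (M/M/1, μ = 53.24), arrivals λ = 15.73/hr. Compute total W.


Each node sees arrival rate λ = 15.73/hr (tandem ⇒ throughput preserved).
W₁ = 1/(μ₁−λ) = 1/(47.75−15.73) = 0.03123 hr
W₂ = 1/(μ₂−λ) = 1/(53.24−15.73) = 0.02666 hr
W_total = W₁ + W₂ = 0.03123 + 0.02666 = 0.05789 hr

Final: 0.05789 hr


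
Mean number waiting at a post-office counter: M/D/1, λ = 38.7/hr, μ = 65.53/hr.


ρ = 38.7/65.53 = 0.5906
M/D/1: Lq = ρ²/(2(1−ρ)) = 0.3488/(2·0.4094) = 0.42592

Final: 0.42592


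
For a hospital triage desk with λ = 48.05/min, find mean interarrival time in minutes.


Mean interarrival time = 1/λ = 1/48.05 minute = 0.02081 minute
In minutes: 0.02081 × 1 = 0.02081 min

Final: 0.02081 min


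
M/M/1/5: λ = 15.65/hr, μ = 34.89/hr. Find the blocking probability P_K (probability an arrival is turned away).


ρ = λ/μ = 15.65/34.89 = 0.4486
P_K = (1−ρ)ρ^K/(1−ρ^(K+1)) = (0.5514·0.018158)/(1 − 0.008145)
= 0.010013/0.991855 = 0.010095

Final: 0.010095


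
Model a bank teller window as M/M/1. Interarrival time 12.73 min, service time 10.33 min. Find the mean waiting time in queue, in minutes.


λ = 60/12.73 = 4.7133 /hr
μ = 60/10.33 = 5.8083 /hr
ρ = λ/μ = 4.7133/5.8083 = 0.8115
Wq = ρ/(μ−λ) = 0.8115/(5.8083−4.7133) = 0.74103 hr
In minutes: 0.74103·60 = 44.462 min

Final: 44.462 min


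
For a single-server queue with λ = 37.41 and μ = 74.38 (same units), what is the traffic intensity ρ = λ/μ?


ρ = λ/μ = 37.41/74.38 = 0.5030

Final: 0.5030


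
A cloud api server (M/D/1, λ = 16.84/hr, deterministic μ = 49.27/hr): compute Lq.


ρ = 16.84/49.27 = 0.3418
M/D/1: Lq = ρ²/(2(1−ρ)) = 0.1168/(2·0.6582) = 0.08874

Final: 0.08874


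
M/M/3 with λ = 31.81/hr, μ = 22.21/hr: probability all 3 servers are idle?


a = λ/μ = 31.81/22.21 = 1.4322; ρ = a/c = 0.4774
Σ_{k=0}^{2} a^k/k! (terms k=0..2) = 1.00000 + 1.43224 + 1.02565 = 3.45789
Tail: a^3/(3!(1−ρ)) = 2.93796/(6·0.5226) = 0.93699
P₀ = 1/(3.45789 + 0.93699) = 1/4.39488 = 0.227537

Final: 0.227537


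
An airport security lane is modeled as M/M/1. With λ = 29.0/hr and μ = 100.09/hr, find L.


ρ = λ/μ = 29.0/100.09 = 0.2897
L = ρ/(1−ρ) = 0.2897/(1 − 0.2897) = 0.2897/0.7103 = 0.4079

Final: 0.4079


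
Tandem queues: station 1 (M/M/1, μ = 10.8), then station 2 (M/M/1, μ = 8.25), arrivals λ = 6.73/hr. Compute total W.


Each node sees arrival rate λ = 6.73/hr (tandem ⇒ throughput preserved).
W₁ = 1/(μ₁−λ) = 1/(10.8−6.73) = 0.24570 hr
W₂ = 1/(μ₂−λ) = 1/(8.25−6.73) = 0.65789 hr
W_total = W₁ + W₂ = 0.24570 + 0.65789 = 0.90359 hr

Final: 0.90359 hr


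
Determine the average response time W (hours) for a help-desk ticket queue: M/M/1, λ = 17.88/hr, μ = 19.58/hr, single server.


W = 1/(μ−λ) = 1/(19.58 − 17.88) = 1/1.70 = 0.5882 hr

Final: 0.5882 hr


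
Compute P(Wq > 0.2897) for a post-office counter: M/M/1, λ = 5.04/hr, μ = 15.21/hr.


ρ = 5.04/15.21 = 0.3314
P(Wq > t) = ρ·e^{−(μ−λ)t} = 0.3314·e^{−2.9462}
= 0.3314·0.052536 = 0.017409

Final: 0.017409


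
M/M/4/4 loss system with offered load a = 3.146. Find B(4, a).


B(c,a) = (a^c/c!) / Σ_{k=0}^{c} a^k/k!
a^4/4! = 4.081536
Σ terms (k=0..4): 1.00000 + 3.14600 + 4.94866 + 5.18949 + 4.08154 = 18.365687
B = 4.081536/18.365687 = 0.222237

Final: 0.222237


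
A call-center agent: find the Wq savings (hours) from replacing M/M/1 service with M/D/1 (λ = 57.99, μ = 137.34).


ρ = 57.99/137.34 = 0.4222
Wq(M/M/1) = ρ/(μ−λ) = 0.4222/79.35 = 0.005321 hr
Wq(M/D/1) = ρ/(2(μ−λ)) = 0.002661 hr
Savings = 0.005321 − 0.002661 = 0.002661 hr

Final: 0.002661 hr


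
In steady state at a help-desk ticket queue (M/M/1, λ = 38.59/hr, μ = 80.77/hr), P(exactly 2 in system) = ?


ρ = 38.59/80.77 = 0.4778
P_n = (1−ρ)·ρ^n = (1 − 0.4778)·0.4778^2 = 0.5222·0.228270 = 0.119208

Final: 0.119208


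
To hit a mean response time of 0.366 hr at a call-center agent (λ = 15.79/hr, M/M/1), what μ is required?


W = 1/(μ−λ) ⇒ μ − λ = 1/W = 1/0.366 = 2.7322
μ = λ + 1/W = 15.79 + 2.7322 = 18.5222 per hr

Final: 18.5222 /hr


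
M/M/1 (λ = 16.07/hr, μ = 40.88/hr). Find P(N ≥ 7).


ρ = 16.07/40.88 = 0.3931
P(N ≥ n) = ρ^n = 0.3931^7 = 0.001451

Final: 0.001451


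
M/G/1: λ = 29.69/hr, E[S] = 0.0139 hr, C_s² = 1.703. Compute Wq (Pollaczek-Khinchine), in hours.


ρ = λ·E[S] = 29.69·0.0139 = 0.4127
E[S²] = E[S]²(1+C_s²) = 0.0139²·(1+1.703) = 0.0005222
Wq = λ·E[S²]/(2(1−ρ)) = 29.69·0.0005222/(2·0.5873) = 0.01320 hr

Final: 0.01320 hr


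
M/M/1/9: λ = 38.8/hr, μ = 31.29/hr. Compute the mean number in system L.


ρ = 38.8/31.29 = 1.2400
L = ρ[1 − (K+1)ρ^K + Kρ^(K+1)] / [(1−ρ)(1−ρ^(K+1))]
Numerator: 1.2400·(1 − 10·6.931631 + 9·8.595312) = 11.211563
Denominator: (-0.2400)·(-7.595312) = 1.822972
L = 11.211563/1.822972 = 6.1502

Final: 6.1502


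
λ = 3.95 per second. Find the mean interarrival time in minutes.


Mean interarrival time = 1/λ = 1/3.95 second = 0.25316 second
In minutes: 0.25316 × 0.0166667 = 0.004219 min

Final: 0.004219 min


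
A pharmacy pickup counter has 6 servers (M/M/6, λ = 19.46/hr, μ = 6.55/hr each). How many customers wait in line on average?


a = λ/μ = 2.9710; ρ = a/6 = 0.4952
P₀ = 0.050448
Lq = P₀·a^c·ρ / (c!·(1−ρ)²) = 0.050448·687.71614·0.4952/(720·0.25486)
= 0.09362

Final: 0.09362


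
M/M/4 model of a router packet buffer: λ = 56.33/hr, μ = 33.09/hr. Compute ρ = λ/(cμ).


ρ = λ/(cμ) = 56.33/(4·33.09) = 56.33/132.36 = 0.4256

Final: 0.4256


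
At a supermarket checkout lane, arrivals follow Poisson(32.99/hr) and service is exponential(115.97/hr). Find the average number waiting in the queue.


ρ = 32.99/115.97 = 0.2845
Lq = ρ²/(1−ρ) = 0.08092/0.7155 = 0.1131

Final: 0.1131


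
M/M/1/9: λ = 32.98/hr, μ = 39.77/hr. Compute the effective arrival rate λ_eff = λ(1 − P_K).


ρ = 0.8293; P_K = (1−ρ)ρ^9/(1−ρ^10) = 0.037419
λ_eff = λ(1 − P_K) = 32.98·(1 − 0.037419) = 32.98·0.962581 = 31.7459 /hr

Final: 31.7459 /hr


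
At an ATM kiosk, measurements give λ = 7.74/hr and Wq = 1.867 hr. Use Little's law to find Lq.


Lq = λWq = 7.74·1.867 = 14.4506

Final: 14.4506


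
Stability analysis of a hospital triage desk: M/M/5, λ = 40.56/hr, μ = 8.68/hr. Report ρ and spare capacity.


Total capacity cμ = 5·8.68 = 43.40/hr
ρ = λ/(cμ) = 40.56/43.40 = 0.9346
Stable ⇔ ρ < 1: YES
Spare capacity = cμ − λ = 43.40 − 40.56 = 2.84/hr

Final: ρ = 0.9346; stable; margin = 2.84/hr


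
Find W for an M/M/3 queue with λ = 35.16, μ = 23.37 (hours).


a = 1.5045; ρ = 0.5015; P₀ = 0.209433
Lq = P₀·a^c·ρ/(c!(1−ρ)²) = 0.23988
Wq = Lq/λ = 0.23988/35.16 = 0.006823 hr
W = Wq + 1/μ = 0.006823 + 0.04279 = 0.04961 hr

Final: 0.04961 hr


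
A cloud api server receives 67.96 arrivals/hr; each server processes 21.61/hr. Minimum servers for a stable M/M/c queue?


Stability requires cμ > λ ⇔ c > λ/μ.
λ/μ = 67.96/21.61 = 3.1448
Minimum integer c = ⌊3.1448⌋ + 1 = 4
Check: 4·21.61 = 86.44 > 67.96, while 3·21.61 = 64.83 ≤ 67.96

Final: 4 servers


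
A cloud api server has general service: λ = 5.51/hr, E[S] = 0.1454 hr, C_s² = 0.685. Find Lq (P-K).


ρ = λ·E[S] = 5.51·0.1454 = 0.8012
Lq = ρ²(1+C_s²)/(2(1−ρ)) = 0.6418·(1+0.685)/(2·0.1988)
= 0.6418·1.6850/0.3977 = 2.71947

Final: 2.71947


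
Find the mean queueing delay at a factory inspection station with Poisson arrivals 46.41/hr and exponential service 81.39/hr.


ρ = 46.41/81.39 = 0.5702
Wq = ρ/(μ−λ) = 0.5702/(81.39 − 46.41) = 0.5702/34.98 = 0.01630 hr

Final: 0.01630 hr


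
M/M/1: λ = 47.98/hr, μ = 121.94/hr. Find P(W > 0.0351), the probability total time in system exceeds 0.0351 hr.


W ~ Exponential(μ−λ) for M/M/1.
μ − λ = 121.94 − 47.98 = 73.9600
P(W > t) = e^{−(μ−λ)t} = e^{−2.5960} = 0.074572

Final: 0.074572


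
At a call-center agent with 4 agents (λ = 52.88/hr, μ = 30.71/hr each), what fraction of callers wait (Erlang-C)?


a = λ/μ = 1.7219; ρ = a/4 = 0.4305
P₀ = 0.175485 (from M/M/c formula)
C(c,a) = [a^c/(c!(1−ρ))]·P₀ = [8.79117/(24·0.5695)]·0.175485
= 0.64317·0.175485 = 0.112867

Final: 0.112867


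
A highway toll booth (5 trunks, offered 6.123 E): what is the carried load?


B(5,6.123) = 0.368903 (Erlang-B)
Carried load = a(1 − B) = 6.123·(1 − 0.368903) = 6.123·0.631097 = 3.8642 E

Final: 3.8642 Erlangs


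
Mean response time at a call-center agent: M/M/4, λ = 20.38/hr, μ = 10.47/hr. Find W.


a = 1.9465; ρ = 0.4866; P₀ = 0.138211
Lq = P₀·a^c·ρ/(c!(1−ρ)²) = 0.15265
Wq = Lq/λ = 0.15265/20.38 = 0.007490 hr
W = Wq + 1/μ = 0.007490 + 0.09551 = 0.10300 hr

Final: 0.10300 hr


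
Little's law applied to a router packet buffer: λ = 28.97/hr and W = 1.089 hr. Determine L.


L = λW = 28.97·1.089 = 31.5483

Final: 31.5483


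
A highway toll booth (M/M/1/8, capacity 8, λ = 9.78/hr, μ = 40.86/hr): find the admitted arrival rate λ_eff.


ρ = 0.2394; P_K = (1−ρ)ρ^8/(1−ρ^9) = 0.000008194
λ_eff = λ(1 − P_K) = 9.78·(1 − 0.000008194) = 9.78·0.999992 = 9.7799 /hr

Final: 9.7799 /hr


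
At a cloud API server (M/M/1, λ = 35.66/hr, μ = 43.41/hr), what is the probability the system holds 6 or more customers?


ρ = 35.66/43.41 = 0.8215
P(N ≥ n) = ρ^n = 0.8215^6 = 0.307291

Final: 0.307291


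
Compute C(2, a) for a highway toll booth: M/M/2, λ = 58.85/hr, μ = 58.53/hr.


a = λ/μ = 1.0055; ρ = a/2 = 0.5027
P₀ = 0.330908 (from M/M/c formula)
C(c,a) = [a^c/(c!(1−ρ))]·P₀ = [1.01096/(2·0.4973)]·0.330908
= 1.01652·0.330908 = 0.336375

Final: 0.336375


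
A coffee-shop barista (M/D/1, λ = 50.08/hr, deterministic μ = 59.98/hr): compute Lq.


ρ = 50.08/59.98 = 0.8349
M/D/1: Lq = ρ²/(2(1−ρ)) = 0.6971/(2·0.1651) = 2.11182

Final: 2.11182


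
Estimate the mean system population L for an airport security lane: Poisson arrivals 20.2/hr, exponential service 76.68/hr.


ρ = λ/μ = 20.2/76.68 = 0.2634
L = ρ/(1−ρ) = 0.2634/(1 − 0.2634) = 0.2634/0.7366 = 0.3576

Final: 0.3576


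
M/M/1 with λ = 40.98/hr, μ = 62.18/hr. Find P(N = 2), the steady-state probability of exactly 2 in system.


ρ = 40.98/62.18 = 0.6591
P_n = (1−ρ)·ρ^n = (1 − 0.6591)·0.6591^2 = 0.3409·0.434353 = 0.148091

Final: 0.148091


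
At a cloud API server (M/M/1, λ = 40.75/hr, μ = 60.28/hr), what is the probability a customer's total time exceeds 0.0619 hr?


W ~ Exponential(μ−λ) for M/M/1.
μ − λ = 60.28 − 40.75 = 19.5300
P(W > t) = e^{−(μ−λ)t} = e^{−1.2089} = 0.298523

Final: 0.298523


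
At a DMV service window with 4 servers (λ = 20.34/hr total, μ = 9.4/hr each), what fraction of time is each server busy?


ρ = λ/(cμ) = 20.34/(4·9.4) = 20.34/37.60 = 0.5410

Final: 0.5410


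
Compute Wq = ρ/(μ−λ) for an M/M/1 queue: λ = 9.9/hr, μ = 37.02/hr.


ρ = 9.9/37.02 = 0.2674
Wq = ρ/(μ−λ) = 0.2674/(37.02 − 9.9) = 0.2674/27.12 = 0.009861 hr

Final: 0.009861 hr


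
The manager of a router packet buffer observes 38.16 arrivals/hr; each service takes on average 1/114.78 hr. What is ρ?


ρ = λ/μ = 38.16/114.78 = 0.3325

Final: 0.3325


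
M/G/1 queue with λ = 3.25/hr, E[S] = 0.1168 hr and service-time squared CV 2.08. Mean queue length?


ρ = λ·E[S] = 3.25·0.1168 = 0.3796
Lq = ρ²(1+C_s²)/(2(1−ρ)) = 0.1441·(1+2.08)/(2·0.6204)
= 0.1441·3.0800/1.2408 = 0.35769

Final: 0.35769


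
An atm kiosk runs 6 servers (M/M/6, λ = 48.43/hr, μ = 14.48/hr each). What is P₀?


a = λ/μ = 48.43/14.48 = 3.3446; ρ = a/c = 0.5574
Σ_{k=0}^{5} a^k/k! (terms k=0..5) = 1.00000 + 3.34461 + 5.59322 + 6.23572 + 5.21402 + 3.48777 = 24.87534
Tail: a^6/(6!(1−ρ)) = 1399.83047/(720·0.4426) = 4.39305
P₀ = 1/(24.87534 + 4.39305) = 1/29.26839 = 0.034167

Final: 0.034167


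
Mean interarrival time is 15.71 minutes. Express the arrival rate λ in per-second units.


λ = 1/(interarrival time) in consistent units.
1 second = 0.0166667 min, so λ = 0.0166667/15.71 = 0.001061 per second

Final: 0.001061 /sec


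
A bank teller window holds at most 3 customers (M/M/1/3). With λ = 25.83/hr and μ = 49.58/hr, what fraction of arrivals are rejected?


ρ = λ/μ = 25.83/49.58 = 0.5210
P_K = (1−ρ)ρ^K/(1−ρ^(K+1)) = (0.4790·0.141401)/(1 − 0.073667)
= 0.067735/0.926333 = 0.073121

Final: 0.073121


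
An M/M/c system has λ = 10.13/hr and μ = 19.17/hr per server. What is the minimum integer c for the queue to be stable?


Stability requires cμ > λ ⇔ c > λ/μ.
λ/μ = 10.13/19.17 = 0.5284
Minimum integer c = ⌊0.5284⌋ + 1 = 1
Check: 1·19.17 = 19.17 > 10.13, while 0·19.17 = 0.00 ≤ 10.13

Final: 1 servers


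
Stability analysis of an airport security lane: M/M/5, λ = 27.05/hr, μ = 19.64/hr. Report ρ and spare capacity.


Total capacity cμ = 5·19.64 = 98.20/hr
ρ = λ/(cμ) = 27.05/98.20 = 0.2755
Stable ⇔ ρ < 1: YES
Spare capacity = cμ − λ = 98.20 − 27.05 = 71.15/hr

Final: ρ = 0.2755; stable; margin = 71.15/hr


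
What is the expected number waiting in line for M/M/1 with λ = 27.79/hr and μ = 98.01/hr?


ρ = 27.79/98.01 = 0.2835
Lq = ρ²/(1−ρ) = 0.08040/0.7165 = 0.1122

Final: 0.1122


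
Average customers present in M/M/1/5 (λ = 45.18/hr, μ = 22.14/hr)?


ρ = 45.18/22.14 = 2.0407
L = ρ[1 − (K+1)ρ^K + Kρ^(K+1)] / [(1−ρ)(1−ρ^(K+1))]
Numerator: 2.0407·(1 − 6·35.386943 + 5·72.212380) = 305.567484
Denominator: (-1.0407)·(-71.212380) = 74.107192
L = 305.567484/74.107192 = 4.1233

Final: 4.1233


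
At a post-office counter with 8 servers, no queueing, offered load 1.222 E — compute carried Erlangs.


B(8,1.222) = 0.00003634 (Erlang-B)
Carried load = a(1 − B) = 1.222·(1 − 0.00003634) = 1.222·0.999964 = 1.2220 E

Final: 1.2220 Erlangs


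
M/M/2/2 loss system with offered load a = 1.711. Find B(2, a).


B(c,a) = (a^c/c!) / Σ_{k=0}^{c} a^k/k!
a^2/2! = 1.463761
Σ terms (k=0..2): 1.00000 + 1.71100 + 1.46376 = 4.174760
B = 1.463761/4.174760 = 0.350621

Final: 0.350621


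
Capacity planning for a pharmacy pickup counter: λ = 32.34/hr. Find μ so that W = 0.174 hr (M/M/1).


W = 1/(μ−λ) ⇒ μ − λ = 1/W = 1/0.174 = 5.7471
μ = λ + 1/W = 32.34 + 5.7471 = 38.0871 per hr

Final: 38.0871 /hr


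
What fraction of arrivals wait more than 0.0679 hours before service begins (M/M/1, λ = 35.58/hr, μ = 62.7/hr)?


ρ = 35.58/62.7 = 0.5675
P(Wq > t) = ρ·e^{−(μ−λ)t} = 0.5675·e^{−1.8414}
= 0.5675·0.158588 = 0.089993

Final: 0.089993


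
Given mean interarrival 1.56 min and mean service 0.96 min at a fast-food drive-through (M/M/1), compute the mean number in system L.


λ = 60/1.56 = 38.4615 /hr
μ = 60/0.96 = 62.5000 /hr
ρ = λ/μ = 38.4615/62.5000 = 0.6154
L = ρ/(1−ρ) = 0.6154/0.3846 = 1.6000

Final: 1.6000


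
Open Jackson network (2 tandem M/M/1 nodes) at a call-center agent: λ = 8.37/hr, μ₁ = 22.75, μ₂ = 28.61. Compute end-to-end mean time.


Each node sees arrival rate λ = 8.37/hr (tandem ⇒ throughput preserved).
W₁ = 1/(μ₁−λ) = 1/(22.75−8.37) = 0.06954 hr
W₂ = 1/(μ₂−λ) = 1/(28.61−8.37) = 0.04941 hr
W_total = W₁ + W₂ = 0.06954 + 0.04941 = 0.11895 hr

Final: 0.11895 hr


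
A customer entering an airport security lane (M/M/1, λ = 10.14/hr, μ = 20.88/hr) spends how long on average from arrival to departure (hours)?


W = 1/(μ−λ) = 1/(20.88 − 10.14) = 1/10.74 = 0.09311 hr

Final: 0.09311 hr


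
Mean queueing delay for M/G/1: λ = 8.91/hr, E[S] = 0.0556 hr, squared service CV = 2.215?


ρ = λ·E[S] = 8.91·0.0556 = 0.4954
E[S²] = E[S]²(1+C_s²) = 0.0556²·(1+2.215) = 0.009939
Wq = λ·E[S²]/(2(1−ρ)) = 8.91·0.009939/(2·0.5046) = 0.08775 hr

Final: 0.08775 hr


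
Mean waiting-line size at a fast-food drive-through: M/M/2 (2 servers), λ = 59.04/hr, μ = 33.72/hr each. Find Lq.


a = λ/μ = 1.7509; ρ = a/2 = 0.8754
P₀ = 0.066414
Lq = P₀·a^c·ρ / (c!·(1−ρ)²) = 0.066414·3.06561·0.8754/(2·0.01551)
= 5.74447

Final: 5.74447


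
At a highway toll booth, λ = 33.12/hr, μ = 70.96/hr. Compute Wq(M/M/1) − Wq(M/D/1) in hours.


ρ = 33.12/70.96 = 0.4667
Wq(M/M/1) = ρ/(μ−λ) = 0.4667/37.84 = 0.01233 hr
Wq(M/D/1) = ρ/(2(μ−λ)) = 0.006167 hr
Savings = 0.01233 − 0.006167 = 0.006167 hr

Final: 0.006167 hr


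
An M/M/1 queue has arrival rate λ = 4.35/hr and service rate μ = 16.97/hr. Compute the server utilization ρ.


ρ = λ/μ = 4.35/16.97 = 0.2563

Final: 0.2563


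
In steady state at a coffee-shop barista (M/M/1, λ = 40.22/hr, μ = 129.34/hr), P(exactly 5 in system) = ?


ρ = 40.22/129.34 = 0.3110
P_n = (1−ρ)·ρ^n = (1 − 0.3110)·0.3110^5 = 0.6890·0.002908 = 0.002003

Final: 0.002003


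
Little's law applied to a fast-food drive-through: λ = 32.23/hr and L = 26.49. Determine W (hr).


W = L/λ = 26.49/32.23 = 0.8219 hr

Final: 0.8219 hr


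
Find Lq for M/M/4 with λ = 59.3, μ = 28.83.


a = λ/μ = 2.0569; ρ = a/4 = 0.5142
P₀ = 0.122580
Lq = P₀·a^c·ρ / (c!·(1−ρ)²) = 0.122580·17.89947·0.5142/(24·0.23598)
= 0.19921

Final: 0.19921


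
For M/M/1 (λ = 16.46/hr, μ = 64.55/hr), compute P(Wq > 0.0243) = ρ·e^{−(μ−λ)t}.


ρ = 16.46/64.55 = 0.2550
P(Wq > t) = ρ·e^{−(μ−λ)t} = 0.2550·e^{−1.1686}
= 0.2550·0.310806 = 0.079254

Final: 0.079254
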